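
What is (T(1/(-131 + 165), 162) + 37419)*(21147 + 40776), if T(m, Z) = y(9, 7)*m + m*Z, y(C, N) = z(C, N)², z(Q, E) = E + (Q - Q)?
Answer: 78794354811/34 ≈ 2.3175e+9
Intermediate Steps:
z(Q, E) = E (z(Q, E) = E + 0 = E)
y(C, N) = N²
T(m, Z) = 49*m + Z*m (T(m, Z) = 7²*m + m*Z = 49*m + Z*m)
(T(1/(-131 + 165), 162) + 37419)*(21147 + 40776) = ((49 + 162)/(-131 + 165) + 37419)*(21147 + 40776) = (211/34 + 37419)*61923 = (1272457/34)*61923 = 78794354811/34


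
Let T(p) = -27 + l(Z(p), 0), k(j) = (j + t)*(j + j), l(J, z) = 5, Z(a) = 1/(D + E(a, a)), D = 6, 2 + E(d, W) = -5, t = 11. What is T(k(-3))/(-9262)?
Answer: 1/421 ≈ 0.0023753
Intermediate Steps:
E(d, W) = -7 (E(d, W) = -2 - 5 = -7)
Z(a) = -1 (Z(a) = 1/(6 - 7) = 1/(-1) = -1)
k(j) = 2*j*(11 + j) (k(j) = (j + 11)*(j + j) = (11 + j)*(2*j) = 2*j*(11 + j))
T(p) = -22 (T(p) = -27 + 5 = -22)
T(k(-3))/(-9262) = -22/(-9262) = -22*(-1/9262) = 1/421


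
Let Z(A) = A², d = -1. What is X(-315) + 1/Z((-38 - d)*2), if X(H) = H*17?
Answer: -29323979/5476 ≈ -5355.0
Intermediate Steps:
X(H) = 17*H
X(-315) + 1/Z((-38 - d)*2) = 17*(-315) + 1/(((-38 - 1*(-1))*2)²) = -5355 + 1/(((-38 + 1)*2)²) = -5355 + 1/((-37*2)²) = -5355 + 1/((-74)²) = -5355 + 1/5476 = -29323979/5476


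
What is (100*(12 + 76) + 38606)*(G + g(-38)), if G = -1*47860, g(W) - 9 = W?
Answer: -2270225934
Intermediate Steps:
g(W) = 9 + W
G = -47860
(100*(12 + 76) + 38606)*(G + g(-38)) = (100*(12 + 76) + 38606)*(-47860 + (9 - 38)) = (100*88 + 38606)*(-47860 - 29) = (8800 + 38606)*(-47889) = 47406*(-47889) = -2270225934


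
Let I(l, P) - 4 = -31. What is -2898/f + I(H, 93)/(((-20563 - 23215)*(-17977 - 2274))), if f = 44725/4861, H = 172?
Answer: -12488963398987059/39650871733550 ≈ -314.97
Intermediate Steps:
f = 44725/4861 (f = 44725*(1/4861) = 44725/4861 ≈ 9.2008)
I(l, P) = -27 (I(l, P) = 4 - 31 = -27)
-2898/f + I(H, 93)/(((-20563 - 23215)*(-17977 - 2274))) = -2898/44725/4861 - 27*1/((-20563 - 23215)*(-17977 - 2274)) = -2898*4861/44725 - 27/((-43778*(-20251))) = -14087178/44725 - 27/886548278 = -12488963398987059/39650871733550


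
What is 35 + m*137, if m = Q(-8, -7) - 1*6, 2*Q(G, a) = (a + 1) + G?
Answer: -1746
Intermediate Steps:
Q(G, a) = ½ + G/2 + a/2 (Q(G, a) = ((a + 1) + G)/2 = ((1 + a) + G)/2 = (1 + G + a)/2 = ½ + G/2 + a/2)
m = -13 (m = (½ + (½)*(-8) + (½)*(-7)) - 1*6 = (½ - 4 - 7/2) - 6 = -7 - 6 = -13)
35 + m*137 = 35 - 13*137 = 35 - 1781 = -1746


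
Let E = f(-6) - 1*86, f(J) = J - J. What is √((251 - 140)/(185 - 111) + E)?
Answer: 13*I*√2/2 ≈ 9.1924*I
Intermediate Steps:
f(J) = 0
E = -86 (E = 0 - 1*86 = 0 - 86 = -86)
√((251 - 140)/(185 - 111) + E) = √((251 - 140)/(185 - 111) - 86) = √(111/74 - 86) = √(111*(1/74) - 86) = √(3/2 - 86) = √(-169/2) = 13*I*√2/2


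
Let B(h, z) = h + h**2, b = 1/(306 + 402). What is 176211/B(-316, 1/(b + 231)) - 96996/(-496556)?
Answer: 385530203/196139620 ≈ 1.9656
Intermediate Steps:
b = 1/708 ≈ 0.0014124
176211/B(-316, 1/(b + 231)) - 96996/(-496556) = 176211/((-316*(1 - 316))) - 96996/(-496556) = 176211/((-316*(-315))) - 96996*(-1/496556) = 176211/99540 + 24249/124139 = 176211*(1/99540) + 24249/124139 = 2797/1580 + 24249/124139 = 385530203/196139620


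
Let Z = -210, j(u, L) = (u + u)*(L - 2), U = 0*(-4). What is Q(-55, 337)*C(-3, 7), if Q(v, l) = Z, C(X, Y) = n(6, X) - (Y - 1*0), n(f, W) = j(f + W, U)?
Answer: 3990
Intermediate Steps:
U = 0
j(u, L) = 2*u*(-2 + L) (j(u, L) = (2*u)*(-2 + L) = 2*u*(-2 + L))
n(f, W) = -4*W - 4*f (n(f, W) = 2*(f + W)*(-2 + 0) = 2*(W + f)*(-2) = -4*W - 4*f)
C(X, Y) = -24 - Y - 4*X (C(X, Y) = (-4*X - 4*6) - (Y - 1*0) = (-4*X - 24) - (Y + 0) = (-24 - 4*X) - Y = -24 - Y - 4*X)
Q(v, l) = -210
Q(-55, 337)*C(-3, 7) = -210*(-24 - 1*7 - 4*(-3)) = -210*(-24 - 7 + 12) = -210*(-19) = 3990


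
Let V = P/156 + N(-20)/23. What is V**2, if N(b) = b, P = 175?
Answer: 819025/12873744 ≈ 0.063620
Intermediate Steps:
V = 905/3588 (V = 175/156 - 20/23 = 905/3588 ≈ 0.25223)
V**2 = (905/3588)**2 = 819025/12873744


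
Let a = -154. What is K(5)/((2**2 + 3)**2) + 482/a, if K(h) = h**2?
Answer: -1412/539 ≈ -2.6197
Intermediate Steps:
K(5)/((2**2 + 3)**2) + 482/a = 5**2/((2**2 + 3)**2) + 482/(-154) = 25/((4 + 3)**2) + 482*(-1/154) = 25/(7**2) - 241/77 = 25/49 - 241/77 = -1412/539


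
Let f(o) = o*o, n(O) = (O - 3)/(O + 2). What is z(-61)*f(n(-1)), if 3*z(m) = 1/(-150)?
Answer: -8/225 ≈ -0.035556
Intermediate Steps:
n(O) = (-3 + O)/(2 + O)
z(m) = -1/450 (z(m) = (⅓)/(-150) = (⅓)*(-1/150) = -1/450)
f(o) = o²
z(-61)*f(n(-1)) = -(-3 - 1)²/(2 - 1)²/450 = -(-4/1)²/450 = -(1*(-4))²/450 = -1/450*(-4)² = -1/450*16 = -8/225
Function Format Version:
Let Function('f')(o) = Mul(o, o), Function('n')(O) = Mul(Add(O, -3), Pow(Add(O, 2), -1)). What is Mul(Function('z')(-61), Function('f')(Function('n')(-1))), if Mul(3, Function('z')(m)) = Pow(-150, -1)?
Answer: Rational(-8, 225) ≈ -0.035556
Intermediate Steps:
Function('n')(O) = Mul(Pow(Add(2, O), -1), Add(-3, O)) (Function('n')(O) = Mul(Add(-3, O), Pow(Add(2, O), -1)) = Mul(Pow(Add(2, O), -1), Add(-3, O)))
Function('z')(m) = Rational(-1, 450) (Function('z')(m) = Mul(Rational(1, 3), Pow(-150, -1)) = Mul(Rational(1, 3), Rational(-1, 150)) = Rational(-1, 450))
Function('f')(o) = Pow(o, 2)
Mul(Function('z')(-61), Function('f')(Function('n')(-1))) = Mul(Rational(-1, 450), Pow(Mul(Pow(Add(2, -1), -1), Add(-3, -1)), 2)) = Mul(Rational(-1, 450), Pow(Mul(Pow(1, -1), -4), 2)) = Mul(Rational(-1, 450), Pow(Mul(1, -4), 2)) = Mul(Rational(-1, 450), Pow(-4, 2)) = Mul(Rational(-1, 450), 16) = Rational(-8, 225)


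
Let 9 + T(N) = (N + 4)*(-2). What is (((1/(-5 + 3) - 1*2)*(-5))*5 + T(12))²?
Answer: 1849/4 ≈ 462.25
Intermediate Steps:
T(N) = -17 - 2*N (T(N) = -9 + (N + 4)*(-2) = -9 + (4 + N)*(-2) = -9 + (-8 - 2*N) = -17 - 2*N)
(((1/(-5 + 3) - 1*2)*(-5))*5 + T(12))² = (((1/(-5 + 3) - 1*2)*(-5))*5 + (-17 - 2*12))² = (((1/(-2) - 2)*(-5))*5 + (-17 - 24))² = (((-½ - 2)*(-5))*5 - 41)² = (-5/2*(-5)*5 - 41)² = ((25/2)*5 - 41)² = (125/2 - 41)² = (43/2)² = 1849/4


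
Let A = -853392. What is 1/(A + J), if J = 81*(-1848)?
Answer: -1/1003080 ≈ -9.9693e-7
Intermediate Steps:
J = -149688
1/(A + J) = 1/(-853392 - 149688) = 1/(-1003080) = -1/1003080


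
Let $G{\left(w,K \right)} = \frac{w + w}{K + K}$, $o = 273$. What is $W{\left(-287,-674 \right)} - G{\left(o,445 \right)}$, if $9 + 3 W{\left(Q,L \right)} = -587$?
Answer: $- \frac{266039}{1335} \approx -199.28$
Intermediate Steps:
$W{\left(Q,L \right)} = - \frac{596}{3}$ ($W{\left(Q,L \right)} = -3 + \frac{1}{3} \left(-587\right) = -3 - \frac{587}{3} = - \frac{596}{3}$)
$G{\left(w,K \right)} = \frac{w}{K}$ ($G{\left(w,K \right)} = \frac{2 w}{2 K} = 2 w \frac{1}{2 K} = \frac{w}{K}$)
$W{\left(-287,-674 \right)} - G{\left(o,445 \right)} = - \frac{596}{3} - \frac{273}{445} = - \frac{266039}{1335}$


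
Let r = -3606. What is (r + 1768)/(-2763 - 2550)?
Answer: 1838/5313 ≈ 0.34594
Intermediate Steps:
(r + 1768)/(-2763 - 2550) = (-3606 + 1768)/(-2763 - 2550) = -1838/(-5313) = -1838*(-1/5313) = 1838/5313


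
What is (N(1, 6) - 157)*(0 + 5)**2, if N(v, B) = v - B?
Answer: -4050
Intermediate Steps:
(N(1, 6) - 157)*(0 + 5)**2 = ((1 - 1*6) - 157)*(0 + 5)**2 = ((1 - 6) - 157)*5**2 = (-5 - 157)*25 = -162*25 = -4050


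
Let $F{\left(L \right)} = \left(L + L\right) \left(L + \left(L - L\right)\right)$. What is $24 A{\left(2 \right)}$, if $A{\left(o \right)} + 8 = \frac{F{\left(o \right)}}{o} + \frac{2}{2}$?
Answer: $-72$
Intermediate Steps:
$F{\left(L \right)} = 2 L^{2}$ ($F{\left(L \right)} = 2 L \left(L + 0\right) = 2 L L = 2 L^{2}$)
$A{\left(o \right)} = -7 + 2 o$ ($A{\left(o \right)} = -8 + \left(\frac{2 o^{2}}{o} + \frac{2}{2}\right) = -8 + \left(2 o + 2 \cdot \frac{1}{2}\right) = -8 + \left(2 o + 1\right) = -8 + \left(1 + 2 o\right) = -7 + 2 o$)
$24 A{\left(2 \right)} = 24 \left(-7 + 2 \cdot 2\right) = 24 \left(-7 + 4\right) = 24 \left(-3\right) = -72$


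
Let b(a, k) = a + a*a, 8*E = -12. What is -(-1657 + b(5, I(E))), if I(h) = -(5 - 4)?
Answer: 1627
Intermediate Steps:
E = -3/2 (E = (1/8)*(-12) = -3/2 ≈ -1.5000)
I(h) = -1 (I(h) = -1*1 = -1)
b(a, k) = a + a**2
-(-1657 + b(5, I(E))) = -(-1657 + 5*(1 + 5)) = -(-1657 + 5*6) = -(-1657 + 30) = -1*(-1627) = 1627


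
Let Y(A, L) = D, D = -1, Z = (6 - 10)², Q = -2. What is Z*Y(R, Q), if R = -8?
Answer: -16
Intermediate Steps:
Z = 16 (Z = (-4)² = 16)
Y(A, L) = -1
Z*Y(R, Q) = 16*(-1) = -16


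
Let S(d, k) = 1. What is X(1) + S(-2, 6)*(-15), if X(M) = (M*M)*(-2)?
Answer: -17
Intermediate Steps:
X(M) = -2*M**2 (X(M) = M**2*(-2) = -2*M**2)
X(1) + S(-2, 6)*(-15) = -2*1**2 + 1*(-15) = -2*1 - 15 = -2 - 15 = -17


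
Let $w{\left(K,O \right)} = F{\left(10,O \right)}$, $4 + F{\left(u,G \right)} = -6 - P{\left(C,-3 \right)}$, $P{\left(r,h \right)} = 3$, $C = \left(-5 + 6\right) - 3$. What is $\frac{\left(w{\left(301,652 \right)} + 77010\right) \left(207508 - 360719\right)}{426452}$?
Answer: $- \frac{11796787367}{426452} \approx -27663.0$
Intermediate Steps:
$C = -2$ ($C = 1 - 3 = -2$)
$F{\left(u,G \right)} = -13$ ($F{\left(u,G \right)} = -4 - 9 = -13$)
$w{\left(K,O \right)} = -13$
$\frac{\left(w{\left(301,652 \right)} + 77010\right) \left(207508 - 360719\right)}{426452} = \frac{\left(-13 + 77010\right) \left(207508 - 360719\right)}{426452} = 76997 \left(-153211\right) \frac{1}{426452} = \left(-11796787367\right) \frac{1}{426452} = - \frac{11796787367}{426452}$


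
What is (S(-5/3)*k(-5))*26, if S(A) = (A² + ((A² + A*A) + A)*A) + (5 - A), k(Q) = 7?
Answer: 14560/27 ≈ 539.26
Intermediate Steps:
S(A) = 5 + A² - A + A*(A + 2*A²) (S(A) = (A² + ((A² + A²) + A)*A) + (5 - A) = (A² + (2*A² + A)*A) + (5 - A) = (A² + (A + 2*A²)*A) + (5 - A) = (A² + A*(A + 2*A²)) + (5 - A) = 5 + A² - A + A*(A + 2*A²))
(S(-5/3)*k(-5))*26 = ((5 - (-5)/3 + 2*(-5/3)² + 2*(-5/3)³)*7)*26 = ((5 - (-5)/3 + 2*(-5*⅓)² + 2*(-5*⅓)³)*7)*26 = ((5 - 1*(-5/3) + 2*(-5/3)² + 2*(-5/3)³)*7)*26 = ((5 + 5/3 + 2*(25/9) + 2*(-125/27))*7)*26 = ((5 + 5/3 + 50/9 - 250/27)*7)*26 = ((80/27)*7)*26 = (560/27)*26 = 14560/27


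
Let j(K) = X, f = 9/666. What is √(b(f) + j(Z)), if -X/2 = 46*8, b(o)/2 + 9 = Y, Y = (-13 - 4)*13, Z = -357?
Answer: 2*I*√299 ≈ 34.583*I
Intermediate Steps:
f = 1/74 (f = 9*(1/666) = 1/74 ≈ 0.013514)
Y = -221 (Y = -17*13 = -221)
b(o) = -460 (b(o) = -18 + 2*(-221) = -18 - 442 = -460)
X = -736 (X = -92*8 = -2*368 = -736)
j(K) = -736
√(b(f) + j(Z)) = √(-460 - 736) = √(-1196) = 2*I*√299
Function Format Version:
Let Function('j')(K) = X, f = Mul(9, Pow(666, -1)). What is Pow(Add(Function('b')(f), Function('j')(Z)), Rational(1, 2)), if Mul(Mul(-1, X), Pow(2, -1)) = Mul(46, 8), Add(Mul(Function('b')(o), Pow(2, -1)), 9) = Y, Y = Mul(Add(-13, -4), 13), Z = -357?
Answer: Mul(2, I, Pow(299, Rational(1, 2))) ≈ Mul(34.583, I)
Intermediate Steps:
f = Rational(1, 74) (f = Mul(9, Rational(1, 666)) = Rational(1, 74) ≈ 0.013514)
Y = -221 (Y = Mul(-17, 13) = -221)
Function('b')(o) = -460 (Function('b')(o) = Add(-18, Mul(2, -221)) = Add(-18, -442) = -460)
X = -736 (X = Mul(-2, Mul(46, 8)) = Mul(-2, 368) = -736)
Function('j')(K) = -736
Pow(Add(Function('b')(f), Function('j')(Z)), Rational(1, 2)) = Pow(Add(-460, -736), Rational(1, 2)) = Pow(-1196, Rational(1, 2)) = Mul(2, I, Pow(299, Rational(1, 2)))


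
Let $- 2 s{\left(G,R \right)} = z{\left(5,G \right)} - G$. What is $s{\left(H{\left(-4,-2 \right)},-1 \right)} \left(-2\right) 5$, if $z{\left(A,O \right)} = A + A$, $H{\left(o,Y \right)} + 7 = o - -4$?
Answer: $85$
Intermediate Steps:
$H{\left(o,Y \right)} = -3 + o$ ($H{\left(o,Y \right)} = -7 + \left(o - -4\right) = -7 + \left(o + 4\right) = -7 + \left(4 + o\right) = -3 + o$)
$z{\left(A,O \right)} = 2 A$
$s{\left(G,R \right)} = -5 + \frac{G}{2}$ ($s{\left(G,R \right)} = - \frac{2 \cdot 5 - G}{2} = - \frac{10 - G}{2} = -5 + \frac{G}{2}$)
$s{\left(H{\left(-4,-2 \right)},-1 \right)} \left(-2\right) 5 = \left(-5 + \frac{-3 - 4}{2}\right) \left(-2\right) 5 = \left(-5 + \frac{1}{2} \left(-7\right)\right) \left(-2\right) 5 = \left(-5 - \frac{7}{2}\right) \left(-2\right) 5 = \left(- \frac{17}{2}\right) \left(-2\right) 5 = 17 \cdot 5 = 85$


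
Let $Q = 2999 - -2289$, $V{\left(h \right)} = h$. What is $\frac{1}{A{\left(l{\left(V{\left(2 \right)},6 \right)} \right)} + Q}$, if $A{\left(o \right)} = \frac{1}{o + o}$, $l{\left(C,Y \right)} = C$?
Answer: $\frac{4}{21153} \approx 0.0001891$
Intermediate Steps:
$Q = 5288$ ($Q = 2999 + 2289 = 5288$)
$A{\left(o \right)} = \frac{1}{2 o}$
$\frac{1}{A{\left(l{\left(V{\left(2 \right)},6 \right)} \right)} + Q} = \frac{1}{\frac{1}{2 \cdot 2} + 5288} = \frac{1}{\frac{1}{2} \cdot \frac{1}{2} + 5288} = \frac{1}{\frac{1}{4} + 5288} = \frac{1}{\frac{21153}{4}} = \frac{4}{21153}$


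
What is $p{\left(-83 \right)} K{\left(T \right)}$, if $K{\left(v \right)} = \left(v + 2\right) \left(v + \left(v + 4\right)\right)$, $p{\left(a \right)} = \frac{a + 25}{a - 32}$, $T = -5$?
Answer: $\frac{1044}{115} \approx 9.0783$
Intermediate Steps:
$p{\left(a \right)} = \frac{25 + a}{-32 + a}$
$K{\left(v \right)} = \left(2 + v\right) \left(4 + 2 v\right)$ ($K{\left(v \right)} = \left(2 + v\right) \left(v + \left(4 + v\right)\right) = \left(2 + v\right) \left(4 + 2 v\right)$)
$p{\left(-83 \right)} K{\left(T \right)} = \frac{25 - 83}{-32 - 83} \left(8 + 2 \left(-5\right)^{2} + 8 \left(-5\right)\right) = \frac{1}{-115} \left(-58\right) \left(8 + 2 \cdot 25 - 40\right) = \left(- \frac{1}{115}\right) \left(-58\right) \left(8 + 50 - 40\right) = \frac{58}{115} \cdot 18 = \frac{1044}{115}$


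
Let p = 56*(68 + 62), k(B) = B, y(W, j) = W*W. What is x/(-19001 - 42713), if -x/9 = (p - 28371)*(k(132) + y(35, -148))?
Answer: -4365837/1046 ≈ -4173.8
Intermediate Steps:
y(W, j) = W**2
p = 7280 (p = 56*130 = 7280)
x = 257584383 (x = -9*(7280 - 28371)*(132 + 35**2) = -(-189819)*(132 + 1225) = -(-189819)*1357 = -9*(-28620487) = 257584383)
x/(-19001 - 42713) = 257584383/(-19001 - 42713) = 257584383/(-61714) = 257584383*(-1/61714) = -4365837/1046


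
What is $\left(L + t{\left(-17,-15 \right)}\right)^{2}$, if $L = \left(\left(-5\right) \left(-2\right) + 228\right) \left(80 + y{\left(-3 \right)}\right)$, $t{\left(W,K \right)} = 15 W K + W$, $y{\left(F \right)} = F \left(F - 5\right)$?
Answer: $815673600$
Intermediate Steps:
$y{\left(F \right)} = F \left(-5 + F\right)$
$t{\left(W,K \right)} = W + 15 K W$ ($t{\left(W,K \right)} = 15 K W + W = W + 15 K W$)
$L = 24752$ ($L = \left(\left(-5\right) \left(-2\right) + 228\right) \left(80 - 3 \left(-5 - 3\right)\right) = \left(10 + 228\right) \left(80 - -24\right) = 238 \left(80 + 24\right) = 238 \cdot 104 = 24752$)
$\left(L + t{\left(-17,-15 \right)}\right)^{2} = \left(24752 - 17 \left(1 + 15 \left(-15\right)\right)\right)^{2} = \left(24752 - 17 \left(1 - 225\right)\right)^{2} = \left(24752 - -3808\right)^{2} = \left(24752 + 3808\right)^{2} = 28560^{2} = 815673600$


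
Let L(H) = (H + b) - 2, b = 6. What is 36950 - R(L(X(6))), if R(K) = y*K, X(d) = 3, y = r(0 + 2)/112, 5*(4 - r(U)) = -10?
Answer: 295597/8 ≈ 36950.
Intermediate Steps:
r(U) = 6 (r(U) = 4 - 1/5*(-10) = 4 + 2 = 6)
y = 3/56 (y = 6/112 = 6*(1/112) = 3/56 ≈ 0.053571)
L(H) = 4 + H (L(H) = (H + 6) - 2 = (6 + H) - 2 = 4 + H)
R(K) = 3*K/56
36950 - R(L(X(6))) = 36950 - 3*(4 + 3)/56 = 36950 - 3*7/56 = 36950 - 1*3/8 = 36950 - 3/8 = 295597/8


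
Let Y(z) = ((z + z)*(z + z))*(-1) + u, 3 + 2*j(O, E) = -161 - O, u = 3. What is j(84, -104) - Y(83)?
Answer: 27429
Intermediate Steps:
j(O, E) = -82 - O/2 (j(O, E) = -3/2 + (-161 - O)/2 = -3/2 + (-161/2 - O/2) = -82 - O/2)
Y(z) = 3 - 4*z**2 (Y(z) = ((z + z)*(z + z))*(-1) + 3 = ((2*z)*(2*z))*(-1) + 3 = (4*z**2)*(-1) + 3 = -4*z**2 + 3 = 3 - 4*z**2)
j(84, -104) - Y(83) = (-82 - 1/2*84) - (3 - 4*83**2) = (-82 - 42) - (3 - 4*6889) = -124 - (3 - 27556) = -124 - 1*(-27553) = -124 + 27553 = 27429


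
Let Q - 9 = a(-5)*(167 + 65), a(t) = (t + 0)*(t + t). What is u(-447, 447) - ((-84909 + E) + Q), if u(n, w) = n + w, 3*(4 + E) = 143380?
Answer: 76532/3 ≈ 25511.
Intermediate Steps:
E = 143368/3 (E = -4 + (1/3)*143380 = -4 + 143380/3 = 143368/3 ≈ 47789.)
a(t) = 2*t**2 (a(t) = t*(2*t) = 2*t**2)
Q = 11609 (Q = 9 + (2*(-5)**2)*(167 + 65) = 9 + (2*25)*232 = 9 + 50*232 = 9 + 11600 = 11609)
u(-447, 447) - ((-84909 + E) + Q) = (-447 + 447) - ((-84909 + 143368/3) + 11609) = 0 - (-111359/3 + 11609) = 0 - 1*(-76532/3) = 0 + 76532/3 = 76532/3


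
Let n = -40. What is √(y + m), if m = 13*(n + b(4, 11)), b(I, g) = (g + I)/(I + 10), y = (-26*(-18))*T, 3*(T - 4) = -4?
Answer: √145418/14 ≈ 27.238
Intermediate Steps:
T = 8/3 (T = 4 + (⅓)*(-4) = 4 - 4/3 = 8/3 ≈ 2.6667)
y = 1248 (y = -26*(-18)*(8/3) = 468*(8/3) = 1248)
b(I, g) = (I + g)/(10 + I)
m = -7085/14 (m = 13*(-40 + (4 + 11)/(10 + 4)) = 13*(-40 + 15/14) = 13*(-545/14) = -7085/14 ≈ -506.07)
√(y + m) = √(1248 - 7085/14) = √(10387/14) = √145418/14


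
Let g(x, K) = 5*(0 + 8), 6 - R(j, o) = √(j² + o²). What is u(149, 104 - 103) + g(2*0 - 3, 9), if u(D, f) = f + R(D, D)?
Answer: 47 - 149*√2 ≈ -163.72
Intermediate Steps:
R(j, o) = 6 - √(j² + o²)
u(D, f) = 6 + f - √2*√(D²) (u(D, f) = f + (6 - √(D² + D²)) = f + (6 - √(2*D²)) = f + (6 - √2*√(D²)) = 6 + f - √2*√(D²))
g(x, K) = 40 (g(x, K) = 5*8 = 40)
u(149, 104 - 103) + g(2*0 - 3, 9) = (6 + (104 - 103) - √2*√(149²)) + 40 = (6 + 1 - √2*√22201) + 40 = (6 + 1 - 1*√2*149) + 40 = (6 + 1 - 149*√2) + 40 = (7 - 149*√2) + 40 = 47 - 149*√2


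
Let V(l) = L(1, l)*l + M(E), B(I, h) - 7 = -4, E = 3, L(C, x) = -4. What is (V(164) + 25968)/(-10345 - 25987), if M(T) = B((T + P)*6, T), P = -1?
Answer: -25315/36332 ≈ -0.69677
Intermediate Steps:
B(I, h) = 3 (B(I, h) = 7 - 4 = 3)
M(T) = 3
V(l) = 3 - 4*l (V(l) = -4*l + 3 = 3 - 4*l)
(V(164) + 25968)/(-10345 - 25987) = ((3 - 4*164) + 25968)/(-10345 - 25987) = ((3 - 656) + 25968)/(-36332) = (-653 + 25968)*(-1/36332) = 25315*(-1/36332) = -25315/36332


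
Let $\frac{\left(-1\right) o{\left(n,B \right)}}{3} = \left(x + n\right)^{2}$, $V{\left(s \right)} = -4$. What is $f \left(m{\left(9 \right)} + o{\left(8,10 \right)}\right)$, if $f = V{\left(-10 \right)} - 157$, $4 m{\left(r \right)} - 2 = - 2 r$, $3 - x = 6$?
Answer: $12719$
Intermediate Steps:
$x = -3$ ($x = 3 - 6 = -3$)
$o{\left(n,B \right)} = - 3 \left(-3 + n\right)^{2}$
$m{\left(r \right)} = \frac{1}{2} - \frac{r}{2}$ ($m{\left(r \right)} = \frac{1}{2} + \frac{\left(-2\right) r}{4} = \frac{1}{2} - \frac{r}{2}$)
$f = -161$ ($f = -4 - 157 = -161$)
$f \left(m{\left(9 \right)} + o{\left(8,10 \right)}\right) = - 161 \left(\left(\frac{1}{2} - \frac{9}{2}\right) - 3 \left(-3 + 8\right)^{2}\right) = - 161 \left(\left(\frac{1}{2} - \frac{9}{2}\right) - 3 \cdot 5^{2}\right) = - 161 \left(-4 - 75\right) = \left(-161\right) \left(-79\right) = 12719$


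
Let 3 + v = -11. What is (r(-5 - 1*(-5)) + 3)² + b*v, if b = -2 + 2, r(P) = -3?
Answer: 0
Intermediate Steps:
v = -14 (v = -3 - 11 = -14)
b = 0
(r(-5 - 1*(-5)) + 3)² + b*v = (-3 + 3)² + 0*(-14) = 0² + 0 = 0 + 0 = 0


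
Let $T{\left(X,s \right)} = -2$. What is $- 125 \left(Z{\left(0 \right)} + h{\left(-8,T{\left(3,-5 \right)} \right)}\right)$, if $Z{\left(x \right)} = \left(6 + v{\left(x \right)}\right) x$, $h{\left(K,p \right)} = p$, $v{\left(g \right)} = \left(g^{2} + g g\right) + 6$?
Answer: $250$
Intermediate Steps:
$v{\left(g \right)} = 6 + 2 g^{2}$ ($v{\left(g \right)} = \left(g^{2} + g^{2}\right) + 6 = 2 g^{2} + 6 = 6 + 2 g^{2}$)
$Z{\left(x \right)} = x \left(12 + 2 x^{2}\right)$ ($Z{\left(x \right)} = \left(6 + \left(6 + 2 x^{2}\right)\right) x = \left(12 + 2 x^{2}\right) x = x \left(12 + 2 x^{2}\right)$)
$- 125 \left(Z{\left(0 \right)} + h{\left(-8,T{\left(3,-5 \right)} \right)}\right) = - 125 \left(2 \cdot 0 \left(6 + 0^{2}\right) - 2\right) = - 125 \left(2 \cdot 0 \left(6 + 0\right) - 2\right) = - 125 \left(2 \cdot 0 \cdot 6 - 2\right) = - 125 \left(0 - 2\right) = \left(-125\right) \left(-2\right) = 250$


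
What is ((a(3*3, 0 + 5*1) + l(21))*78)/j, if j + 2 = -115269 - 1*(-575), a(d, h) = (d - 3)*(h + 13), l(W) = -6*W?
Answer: 13/1062 ≈ 0.012241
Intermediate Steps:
a(d, h) = (-3 + d)*(13 + h)
j = -114696 (j = -2 + (-115269 - 1*(-575)) = -2 + (-115269 + 575) = -2 - 114694 = -114696)
((a(3*3, 0 + 5*1) + l(21))*78)/j = (((-39 - 3*(0 + 5*1) + 13*(3*3) + (3*3)*(0 + 5*1)) - 6*21)*78)/(-114696) = (((-39 - 3*(0 + 5) + 13*9 + 9*(0 + 5)) - 126)*78)*(-1/114696) = (((-39 - 3*5 + 117 + 9*5) - 126)*78)*(-1/114696) = (((-39 - 15 + 117 + 45) - 126)*78)*(-1/114696) = ((108 - 126)*78)*(-1/114696) = -18*78*(-1/114696) = -1404*(-1/114696) = 13/1062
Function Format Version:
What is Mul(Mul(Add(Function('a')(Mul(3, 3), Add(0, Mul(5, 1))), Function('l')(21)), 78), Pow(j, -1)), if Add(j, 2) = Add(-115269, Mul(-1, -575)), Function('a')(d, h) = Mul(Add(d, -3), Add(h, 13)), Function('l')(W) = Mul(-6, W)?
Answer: Rational(13, 1062) ≈ 0.012241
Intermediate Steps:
Function('a')(d, h) = Mul(Add(-3, d), Add(13, h))
j = -114696 (j = Add(-2, Add(-115269, Mul(-1, -575))) = Add(-2, Add(-115269, 575)) = Add(-2, -114694) = -114696)
Mul(Mul(Add(Function('a')(Mul(3, 3), Add(0, Mul(5, 1))), Function('l')(21)), 78), Pow(j, -1)) = Mul(Mul(Add(Add(-39, Mul(-3, Add(0, Mul(5, 1))), Mul(13, Mul(3, 3)), Mul(Mul(3, 3), Add(0, Mul(5, 1)))), Mul(-6, 21)), 78), Pow(-114696, -1)) = Mul(Mul(Add(Add(-39, Mul(-3, Add(0, 5)), Mul(13, 9), Mul(9, Add(0, 5))), -126), 78), Rational(-1, 114696)) = Mul(Mul(Add(Add(-39, Mul(-3, 5), 117, Mul(9, 5)), -126), 78), Rational(-1, 114696)) = Mul(Mul(Add(Add(-39, -15, 117, 45), -126), 78), Rational(-1, 114696)) = Mul(Mul(Add(108, -126), 78), Rational(-1, 114696)) = Mul(Mul(-18, 78), Rational(-1, 114696)) = Mul(-1404, Rational(-1, 114696)) = Rational(13, 1062)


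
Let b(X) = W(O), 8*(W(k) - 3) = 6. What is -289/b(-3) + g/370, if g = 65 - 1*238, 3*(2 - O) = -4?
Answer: -86063/1110 ≈ -77.534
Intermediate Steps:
O = 10/3 (O = 2 - 1/3*(-4) = 2 + 4/3 = 10/3 ≈ 3.3333)
W(k) = 15/4 (W(k) = 3 + (1/8)*6 = 3 + 3/4 = 15/4)
b(X) = 15/4
g = -173 (g = 65 - 238 = -173)
-289/b(-3) + g/370 = -289/15/4 - 173/370 = -289*4/15 - 173*1/370 = -1156/15 - 173/370 = -86063/1110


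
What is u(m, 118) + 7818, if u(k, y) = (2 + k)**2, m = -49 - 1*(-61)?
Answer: 8014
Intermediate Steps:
m = 12 (m = -49 + 61 = 12)
u(m, 118) + 7818 = (2 + 12)**2 + 7818 = 14**2 + 7818 = 196 + 7818 = 8014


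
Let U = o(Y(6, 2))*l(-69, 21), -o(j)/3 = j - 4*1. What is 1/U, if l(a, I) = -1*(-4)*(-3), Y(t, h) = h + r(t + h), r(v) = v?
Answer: 1/216 ≈ 0.0046296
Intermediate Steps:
Y(t, h) = t + 2*h (Y(t, h) = h + (t + h) = h + (h + t) = t + 2*h)
l(a, I) = -12 (l(a, I) = 4*(-3) = -12)
o(j) = 12 - 3*j (o(j) = -3*(j - 4*1) = -3*(j - 4) = -3*(-4 + j) = 12 - 3*j)
U = 216 (U = (12 - 3*(6 + 2*2))*(-12) = (12 - 3*(6 + 4))*(-12) = (12 - 3*10)*(-12) = (12 - 30)*(-12) = -18*(-12) = 216)
1/U = 1/216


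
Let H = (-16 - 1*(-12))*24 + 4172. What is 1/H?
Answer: 1/4076 ≈ 0.00024534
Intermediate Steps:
H = 4076 (H = (-16 + 12)*24 + 4172 = -4*24 + 4172 = -96 + 4172 = 4076)
1/H = 1/4076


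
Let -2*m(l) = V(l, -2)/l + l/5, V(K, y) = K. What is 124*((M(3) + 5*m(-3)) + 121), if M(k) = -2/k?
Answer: 44392/3 ≈ 14797.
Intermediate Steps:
m(l) = -½ - l/10 (m(l) = -(l/l + l/5)/2 = -(1 + l*(⅕))/2 = -(1 + l/5)/2 = -½ - l/10)
124*((M(3) + 5*m(-3)) + 121) = 124*((-2/3 + 5*(-½ - ⅒*(-3))) + 121) = 124*((-2*⅓ + 5*(-½ + 3/10)) + 121) = 124*((-⅔ + 5*(-⅕)) + 121) = 124*((-⅔ - 1) + 121) = 124*(-5/3 + 121) = 124*(358/3) = 44392/3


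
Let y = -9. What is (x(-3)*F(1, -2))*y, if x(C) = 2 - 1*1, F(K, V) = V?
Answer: 18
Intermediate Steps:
x(C) = 1 (x(C) = 2 - 1 = 1)
(x(-3)*F(1, -2))*y = (1*(-2))*(-9) = -2*(-9) = 18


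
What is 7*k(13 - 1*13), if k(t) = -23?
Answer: -161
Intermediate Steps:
7*k(13 - 1*13) = 7*(-23) = -161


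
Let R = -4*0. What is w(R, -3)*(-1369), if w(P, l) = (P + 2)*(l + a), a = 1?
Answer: 5476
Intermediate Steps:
R = 0
w(P, l) = (1 + l)*(2 + P) (w(P, l) = (P + 2)*(l + 1) = (2 + P)*(1 + l) = (1 + l)*(2 + P))
w(R, -3)*(-1369) = (2 + 0 + 2*(-3) + 0*(-3))*(-1369) = (2 + 0 - 6 + 0)*(-1369) = -4*(-1369) = 5476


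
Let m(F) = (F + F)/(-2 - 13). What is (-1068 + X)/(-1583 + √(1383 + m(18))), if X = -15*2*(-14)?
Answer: 2564460/6261271 + 972*√3835/6261271 ≈ 0.41919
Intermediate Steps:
m(F) = -2*F/15 (m(F) = (2*F)/(-15) = (2*F)*(-1/15) = -2*F/15)
X = 420 (X = -30*(-14) = 420)
(-1068 + X)/(-1583 + √(1383 + m(18))) = (-1068 + 420)/(-1583 + √(1383 - 2/15*18)) = -648/(-1583 + √(1383 - 12/5)) = -648/(-1583 + √(6903/5)) = -648/(-1583 + 3*√3835/5)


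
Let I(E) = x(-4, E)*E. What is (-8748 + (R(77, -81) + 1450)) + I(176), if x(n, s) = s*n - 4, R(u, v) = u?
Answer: -131829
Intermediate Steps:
x(n, s) = -4 + n*s (x(n, s) = n*s - 4 = -4 + n*s)
I(E) = E*(-4 - 4*E) (I(E) = (-4 - 4*E)*E = E*(-4 - 4*E))
(-8748 + (R(77, -81) + 1450)) + I(176) = (-8748 + (77 + 1450)) - 4*176*(1 + 176) = (-8748 + 1527) - 4*176*177 = -7221 - 124608 = -131829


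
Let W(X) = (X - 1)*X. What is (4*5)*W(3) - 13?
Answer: 107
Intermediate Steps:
W(X) = X*(-1 + X) (W(X) = (-1 + X)*X = X*(-1 + X))
(4*5)*W(3) - 13 = (4*5)*(3*(-1 + 3)) - 13 = 20*(3*2) - 13 = 20*6 - 13 = 120 - 13 = 107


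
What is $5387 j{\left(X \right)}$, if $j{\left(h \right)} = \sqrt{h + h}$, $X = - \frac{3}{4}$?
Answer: $\frac{5387 i \sqrt{6}}{2} \approx 6597.7 i$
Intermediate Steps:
$X = - \frac{3}{4}$ ($X = \left(-3\right) \frac{1}{4} = - \frac{3}{4} \approx -0.75$)
$j{\left(h \right)} = \sqrt{2} \sqrt{h}$ ($j{\left(h \right)} = \sqrt{2 h} = \sqrt{2} \sqrt{h}$)
$5387 j{\left(X \right)} = 5387 \sqrt{2} \sqrt{- \frac{3}{4}} = 5387 \sqrt{2} \frac{i \sqrt{3}}{2} = 5387 \frac{i \sqrt{6}}{2} = \frac{5387 i \sqrt{6}}{2}$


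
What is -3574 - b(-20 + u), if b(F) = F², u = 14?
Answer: -3610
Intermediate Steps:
-3574 - b(-20 + u) = -3574 - (-20 + 14)² = -3574 - 1*(-6)² = -3574 - 1*36 = -3574 - 36 = -3610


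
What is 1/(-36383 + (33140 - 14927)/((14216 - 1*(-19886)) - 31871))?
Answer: -2231/81152260 ≈ -2.7492e-5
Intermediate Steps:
1/(-36383 + (33140 - 14927)/((14216 - 1*(-19886)) - 31871)) = 1/(-36383 + 18213/((14216 + 19886) - 31871)) = 1/(-36383 + 18213/(34102 - 31871)) = 1/(-36383 + 18213/2231) = 1/(-81152260/2231) = -2231/81152260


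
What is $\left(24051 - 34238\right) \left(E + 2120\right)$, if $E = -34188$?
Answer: $326676716$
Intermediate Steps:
$\left(24051 - 34238\right) \left(E + 2120\right) = \left(24051 - 34238\right) \left(-34188 + 2120\right) = \left(-10187\right) \left(-32068\right) = 326676716$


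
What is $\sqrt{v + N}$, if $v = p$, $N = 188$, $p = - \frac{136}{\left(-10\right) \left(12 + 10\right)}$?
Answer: $\frac{\sqrt{570570}}{55} \approx 13.734$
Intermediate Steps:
$p = \frac{34}{55}$ ($p = - \frac{136}{\left(-10\right) 22} = - \frac{136}{-220} = \left(-136\right) \left(- \frac{1}{220}\right) = \frac{34}{55} \approx 0.61818$)
$v = \frac{34}{55} \approx 0.61818$
$\sqrt{v + N} = \sqrt{\frac{34}{55} + 188} = \sqrt{\frac{10374}{55}} = \frac{\sqrt{570570}}{55}$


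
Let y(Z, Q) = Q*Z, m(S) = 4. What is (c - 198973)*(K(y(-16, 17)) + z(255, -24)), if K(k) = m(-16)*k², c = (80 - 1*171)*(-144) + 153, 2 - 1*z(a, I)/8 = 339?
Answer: -54459359840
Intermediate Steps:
z(a, I) = -2696 (z(a, I) = 16 - 8*339 = 16 - 2712 = -2696)
c = 13257 (c = (80 - 171)*(-144) + 153 = -91*(-144) + 153 = 13104 + 153 = 13257)
K(k) = 4*k²
(c - 198973)*(K(y(-16, 17)) + z(255, -24)) = (13257 - 198973)*(4*(17*(-16))² - 2696) = -185716*(4*(-272)² - 2696) = -185716*(4*73984 - 2696) = -185716*(295936 - 2696) = -185716*293240 = -54459359840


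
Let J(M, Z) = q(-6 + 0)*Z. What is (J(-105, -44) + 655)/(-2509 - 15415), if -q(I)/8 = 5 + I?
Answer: -303/17924 ≈ -0.016905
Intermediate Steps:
q(I) = -40 - 8*I (q(I) = -8*(5 + I) = -40 - 8*I)
J(M, Z) = 8*Z (J(M, Z) = (-40 - 8*(-6 + 0))*Z = (-40 - 8*(-6))*Z = (-40 + 48)*Z = 8*Z)
(J(-105, -44) + 655)/(-2509 - 15415) = (8*(-44) + 655)/(-2509 - 15415) = (-352 + 655)/(-17924) = 303*(-1/17924) = -303/17924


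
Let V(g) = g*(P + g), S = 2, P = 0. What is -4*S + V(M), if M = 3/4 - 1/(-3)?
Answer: -983/144 ≈ -6.8264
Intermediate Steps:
M = 13/12 (M = 3*(¼) - 1*(-⅓) = ¾ + ⅓ = 13/12 ≈ 1.0833)
V(g) = g² (V(g) = g*(0 + g) = g*g = g²)
-4*S + V(M) = -4*2 + (13/12)² = -8 + 169/144 = -983/144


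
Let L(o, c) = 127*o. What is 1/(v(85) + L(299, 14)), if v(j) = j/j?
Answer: 1/37974 ≈ 2.6334e-5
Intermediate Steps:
v(j) = 1
1/(v(85) + L(299, 14)) = 1/(1 + 127*299) = 1/(1 + 37973) = 1/37974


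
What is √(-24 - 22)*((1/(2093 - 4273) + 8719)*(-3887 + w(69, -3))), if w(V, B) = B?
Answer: -7393885991*I*√46/218 ≈ -2.3004e+8*I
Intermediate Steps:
√(-24 - 22)*((1/(2093 - 4273) + 8719)*(-3887 + w(69, -3))) = √(-24 - 22)*((1/(2093 - 4273) + 8719)*(-3887 - 3)) = √(-46)*((1/(-2180) + 8719)*(-3890)) = (I*√46)*((-1/2180 + 8719)*(-3890)) = (I*√46)*((19007419/2180)*(-3890)) = (I*√46)*(-7393885991/218) = -7393885991*I*√46/218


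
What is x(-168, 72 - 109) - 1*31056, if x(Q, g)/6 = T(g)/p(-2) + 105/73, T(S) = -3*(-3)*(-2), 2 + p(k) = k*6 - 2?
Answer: -9063861/292 ≈ -31041.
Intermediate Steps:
p(k) = -4 + 6*k (p(k) = -2 + (k*6 - 2) = -2 + (6*k - 2) = -2 + (-2 + 6*k) = -4 + 6*k)
T(S) = -18 (T(S) = 9*(-2) = -18)
x(Q, g) = 4491/292 (x(Q, g) = 6*(-18/(-4 + 6*(-2)) + 105/73) = 6*(-18/(-4 - 12) + 105*(1/73)) = 6*(-18/(-16) + 105/73) = 6*(-18*(-1/16) + 105/73) = 6*(9/8 + 105/73) = 6*(1497/584) = 4491/292)
x(-168, 72 - 109) - 1*31056 = 4491/292 - 1*31056 = 4491/292 - 31056 = -9063861/292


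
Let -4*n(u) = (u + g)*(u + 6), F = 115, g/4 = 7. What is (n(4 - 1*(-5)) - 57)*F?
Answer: -90045/4 ≈ -22511.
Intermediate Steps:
g = 28 (g = 4*7 = 28)
n(u) = -(6 + u)*(28 + u)/4 (n(u) = -(u + 28)*(u + 6)/4 = -(28 + u)*(6 + u)/4 = -(6 + u)*(28 + u)/4)
(n(4 - 1*(-5)) - 57)*F = ((-42 - 17*(4 - 1*(-5))/2 - (4 - 1*(-5))²/4) - 57)*115 = ((-42 - 17*(4 + 5)/2 - (4 + 5)²/4) - 57)*115 = ((-42 - 17/2*9 - ¼*9²) - 57)*115 = ((-42 - 153/2 - ¼*81) - 57)*115 = ((-42 - 153/2 - 81/4) - 57)*115 = (-555/4 - 57)*115 = -783/4*115 = -90045/4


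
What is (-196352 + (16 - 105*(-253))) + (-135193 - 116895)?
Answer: -421859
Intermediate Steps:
(-196352 + (16 - 105*(-253))) + (-135193 - 116895) = (-196352 + (16 + 26565)) - 252088 = (-196352 + 26581) - 252088 = -169771 - 252088 = -421859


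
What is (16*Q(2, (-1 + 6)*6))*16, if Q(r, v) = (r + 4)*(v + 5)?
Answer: 53760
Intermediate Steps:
Q(r, v) = (4 + r)*(5 + v)
(16*Q(2, (-1 + 6)*6))*16 = (16*(20 + 4*((-1 + 6)*6) + 5*2 + 2*((-1 + 6)*6)))*16 = (16*(20 + 4*(5*6) + 10 + 2*(5*6)))*16 = (16*(20 + 4*30 + 10 + 2*30))*16 = (16*(20 + 120 + 10 + 60))*16 = (16*210)*16 = 3360*16 = 53760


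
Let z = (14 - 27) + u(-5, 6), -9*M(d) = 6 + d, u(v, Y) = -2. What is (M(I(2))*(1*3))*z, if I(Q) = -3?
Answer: 15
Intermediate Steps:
M(d) = -2/3 - d/9 (M(d) = -(6 + d)/9 = -2/3 - d/9)
z = -15 (z = (14 - 27) - 2 = -13 - 2 = -15)
(M(I(2))*(1*3))*z = ((-2/3 - 1/9*(-3))*(1*3))*(-15) = ((-2/3 + 1/3)*3)*(-15) = -1/3*3*(-15) = -1*(-15) = 15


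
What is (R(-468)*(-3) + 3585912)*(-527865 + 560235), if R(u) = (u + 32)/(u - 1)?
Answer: 54439588265400/469 ≈ 1.1608e+11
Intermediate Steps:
R(u) = (32 + u)/(-1 + u)
(R(-468)*(-3) + 3585912)*(-527865 + 560235) = (((32 - 468)/(-1 - 468))*(-3) + 3585912)*(-527865 + 560235) = ((-436/(-469))*(-3) + 3585912)*32370 = (-1/469*(-436)*(-3) + 3585912)*32370 = ((436/469)*(-3) + 3585912)*32370 = (-1308/469 + 3585912)*32370 = (1681791420/469)*32370 = 54439588265400/469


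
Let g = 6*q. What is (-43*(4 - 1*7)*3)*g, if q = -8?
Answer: -18576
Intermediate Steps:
g = -48 (g = 6*(-8) = -48)
(-43*(4 - 1*7)*3)*g = -43*(4 - 1*7)*3*(-48) = -43*(4 - 7)*3*(-48) = -(-129)*3*(-48) = -43*(-9)*(-48) = 387*(-48) = -18576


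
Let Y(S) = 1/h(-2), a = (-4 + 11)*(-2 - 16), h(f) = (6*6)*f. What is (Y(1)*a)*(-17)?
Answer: -119/4 ≈ -29.750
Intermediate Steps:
h(f) = 36*f
a = -126 (a = 7*(-18) = -126)
Y(S) = -1/72 (Y(S) = 1/(36*(-2)) = 1/(-72) = -1/72)
(Y(1)*a)*(-17) = -1/72*(-126)*(-17) = (7/4)*(-17) = -119/4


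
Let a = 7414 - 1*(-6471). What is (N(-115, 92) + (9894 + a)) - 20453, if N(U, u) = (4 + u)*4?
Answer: 3710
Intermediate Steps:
N(U, u) = 16 + 4*u
a = 13885 (a = 7414 + 6471 = 13885)
(N(-115, 92) + (9894 + a)) - 20453 = ((16 + 4*92) + (9894 + 13885)) - 20453 = ((16 + 368) + 23779) - 20453 = (384 + 23779) - 20453 = 24163 - 20453 = 3710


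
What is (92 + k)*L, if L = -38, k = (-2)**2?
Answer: -3648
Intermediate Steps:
k = 4
(92 + k)*L = (92 + 4)*(-38) = 96*(-38) = -3648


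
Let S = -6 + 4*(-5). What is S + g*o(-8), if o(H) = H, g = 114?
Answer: -938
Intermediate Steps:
S = -26 (S = -6 - 20 = -26)
S + g*o(-8) = -26 + 114*(-8) = -26 - 912 = -938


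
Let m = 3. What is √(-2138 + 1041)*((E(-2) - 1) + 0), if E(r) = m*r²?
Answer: 11*I*√1097 ≈ 364.33*I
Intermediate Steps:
E(r) = 3*r²
√(-2138 + 1041)*((E(-2) - 1) + 0) = √(-2138 + 1041)*((3*(-2)² - 1) + 0) = √(-1097)*((3*4 - 1) + 0) = (I*√1097)*((12 - 1) + 0) = (I*√1097)*(11 + 0) = (I*√1097)*11 = 11*I*√1097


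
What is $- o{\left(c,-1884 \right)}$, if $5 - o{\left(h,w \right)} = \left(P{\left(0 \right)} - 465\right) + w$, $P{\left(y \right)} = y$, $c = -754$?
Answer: $-2354$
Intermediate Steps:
$o{\left(h,w \right)} = 470 - w$ ($o{\left(h,w \right)} = 5 - \left(\left(0 - 465\right) + w\right) = 5 - \left(-465 + w\right) = 470 - w$)
$- o{\left(c,-1884 \right)} = - (470 - -1884) = - (470 + 1884) = \left(-1\right) 2354 = -2354$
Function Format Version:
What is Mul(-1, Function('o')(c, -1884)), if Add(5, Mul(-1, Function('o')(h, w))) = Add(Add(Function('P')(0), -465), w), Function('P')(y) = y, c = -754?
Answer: -2354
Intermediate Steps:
Function('o')(h, w) = Add(470, Mul(-1, w)) (Function('o')(h, w) = Add(5, Mul(-1, Add(Add(0, -465), w))) = Add(5, Mul(-1, Add(-465, w))) = Add(5, Add(465, Mul(-1, w))) = Add(470, Mul(-1, w)))
Mul(-1, Function('o')(c, -1884)) = Mul(-1, Add(470, Mul(-1, -1884))) = Mul(-1, Add(470, 1884)) = Mul(-1, 2354) = -2354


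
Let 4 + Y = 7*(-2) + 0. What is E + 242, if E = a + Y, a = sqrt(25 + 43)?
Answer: 224 + 2*sqrt(17) ≈ 232.25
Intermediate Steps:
a = 2*sqrt(17) (a = sqrt(68) = 2*sqrt(17) ≈ 8.2462)
Y = -18 (Y = -4 + (7*(-2) + 0) = -4 + (-14 + 0) = -4 - 14 = -18)
E = -18 + 2*sqrt(17) (E = 2*sqrt(17) - 18 = -18 + 2*sqrt(17) ≈ -9.7538)
E + 242 = (-18 + 2*sqrt(17)) + 242 = 224 + 2*sqrt(17)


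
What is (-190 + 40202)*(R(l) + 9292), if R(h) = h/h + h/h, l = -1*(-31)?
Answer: 371871528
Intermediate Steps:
l = 31
R(h) = 2 (R(h) = 1 + 1 = 2)
(-190 + 40202)*(R(l) + 9292) = (-190 + 40202)*(2 + 9292) = 40012*9294 = 371871528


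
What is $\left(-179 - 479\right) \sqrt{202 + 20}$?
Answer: $- 658 \sqrt{222} \approx -9804.0$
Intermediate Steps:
$\left(-179 - 479\right) \sqrt{202 + 20} = - 658 \sqrt{222}$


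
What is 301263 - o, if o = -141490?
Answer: 442753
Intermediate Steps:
301263 - o = 301263 - 1*(-141490) = 301263 + 141490 = 442753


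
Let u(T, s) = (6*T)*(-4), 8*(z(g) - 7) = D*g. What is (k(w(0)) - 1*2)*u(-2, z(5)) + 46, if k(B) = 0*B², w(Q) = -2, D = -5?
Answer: -50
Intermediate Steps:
z(g) = 7 - 5*g/8 (z(g) = 7 + (-5*g)/8 = 7 - 5*g/8)
u(T, s) = -24*T
k(B) = 0
(k(w(0)) - 1*2)*u(-2, z(5)) + 46 = (0 - 1*2)*(-24*(-2)) + 46 = (0 - 2)*48 + 46 = -2*48 + 46 = -96 + 46 = -50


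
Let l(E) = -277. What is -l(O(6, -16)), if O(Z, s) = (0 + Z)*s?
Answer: 277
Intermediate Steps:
O(Z, s) = Z*s
-l(O(6, -16)) = -1*(-277) = 277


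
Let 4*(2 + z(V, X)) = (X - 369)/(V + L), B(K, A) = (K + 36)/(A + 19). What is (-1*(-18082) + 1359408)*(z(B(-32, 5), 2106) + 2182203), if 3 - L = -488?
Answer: 8858567872579225/2947 ≈ 3.0060e+12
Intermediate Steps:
L = 491 (L = 3 - 1*(-488) = 3 + 488 = 491)
B(K, A) = (36 + K)/(19 + A)
z(V, X) = -2 + (-369 + X)/(4*(491 + V)) (z(V, X) = -2 + ((X - 369)/(V + 491))/4 = -2 + ((-369 + X)/(491 + V))/4 = -2 + (-369 + X)/(4*(491 + V)))
(-1*(-18082) + 1359408)*(z(B(-32, 5), 2106) + 2182203) = (-1*(-18082) + 1359408)*((-4297 + 2106 - 8*(36 - 32)/(19 + 5))/(4*(491 + (36 - 32)/(19 + 5))) + 2182203) = (18082 + 1359408)*((-4297 + 2106 - 8*4/24)/(4*(491 + 4/24)) + 2182203) = 1377490*((-4297 + 2106 - 4/3)/(4*(491 + (1/24)*4)) + 2182203) = 1377490*((-4297 + 2106 - 8*⅙)/(4*(491 + ⅙)) + 2182203) = 1377490*((-4297 + 2106 - 4/3)/(4*(2947/6)) + 2182203) = 1377490*((¼)*(6/2947)*(-6577/3) + 2182203) = 1377490*(-6577/5894 + 2182203) = 1377490*(12861897905/5894) = 8858567872579225/2947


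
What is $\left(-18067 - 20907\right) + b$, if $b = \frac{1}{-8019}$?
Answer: $- \frac{312532507}{8019} \approx -38974.0$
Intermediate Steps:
$b = - \frac{1}{8019} \approx -0.0001247$
$\left(-18067 - 20907\right) + b = \left(-18067 - 20907\right) - \frac{1}{8019} = -38974 - \frac{1}{8019} = - \frac{312532507}{8019}$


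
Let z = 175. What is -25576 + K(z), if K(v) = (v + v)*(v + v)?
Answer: 96924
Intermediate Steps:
K(v) = 4*v² (K(v) = (2*v)*(2*v) = 4*v²)
-25576 + K(z) = -25576 + 4*175² = -25576 + 4*30625 = -25576 + 122500 = 96924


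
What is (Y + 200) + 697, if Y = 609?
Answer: 1506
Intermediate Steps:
(Y + 200) + 697 = (609 + 200) + 697 = 809 + 697 = 1506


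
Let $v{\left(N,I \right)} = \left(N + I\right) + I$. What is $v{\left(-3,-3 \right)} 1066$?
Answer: $-9594$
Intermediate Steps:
$v{\left(N,I \right)} = N + 2 I$ ($v{\left(N,I \right)} = \left(I + N\right) + I = N + 2 I$)
$v{\left(-3,-3 \right)} 1066 = \left(-3 + 2 \left(-3\right)\right) 1066 = \left(-3 - 6\right) 1066 = \left(-9\right) 1066 = -9594$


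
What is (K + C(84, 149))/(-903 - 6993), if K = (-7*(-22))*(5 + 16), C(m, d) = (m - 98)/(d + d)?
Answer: -68837/168072 ≈ -0.40957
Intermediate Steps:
C(m, d) = (-98 + m)/(2*d) (C(m, d) = (-98 + m)/((2*d)) = (-98 + m)*(1/(2*d)) = (-98 + m)/(2*d))
K = 3234 (K = 154*21 = 3234)
(K + C(84, 149))/(-903 - 6993) = (3234 + (1/2)*(-98 + 84)/149)/(-903 - 6993) = (3234 + (1/2)*(1/149)*(-14))/(-7896) = (3234 - 7/149)*(-1/7896) = (481859/149)*(-1/7896) = -68837/168072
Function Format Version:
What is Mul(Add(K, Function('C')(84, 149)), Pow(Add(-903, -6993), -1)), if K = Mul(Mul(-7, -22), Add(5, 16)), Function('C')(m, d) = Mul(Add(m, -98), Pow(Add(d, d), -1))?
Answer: Rational(-68837, 168072) ≈ -0.40957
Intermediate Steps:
Function('C')(m, d) = Mul(Rational(1, 2), Pow(d, -1), Add(-98, m)) (Function('C')(m, d) = Mul(Add(-98, m), Pow(Mul(2, d), -1)) = Mul(Add(-98, m), Mul(Rational(1, 2), Pow(d, -1))) = Mul(Rational(1, 2), Pow(d, -1), Add(-98, m)))
K = 3234 (K = Mul(154, 21) = 3234)
Mul(Add(K, Function('C')(84, 149)), Pow(Add(-903, -6993), -1)) = Mul(Add(3234, Mul(Rational(1, 2), Pow(149, -1), Add(-98, 84))), Pow(Add(-903, -6993), -1)) = Mul(Add(3234, Mul(Rational(1, 2), Rational(1, 149), -14)), Pow(-7896, -1)) = Mul(Add(3234, Rational(-7, 149)), Rational(-1, 7896)) = Mul(Rational(481859, 149), Rational(-1, 7896)) = Rational(-68837, 168072)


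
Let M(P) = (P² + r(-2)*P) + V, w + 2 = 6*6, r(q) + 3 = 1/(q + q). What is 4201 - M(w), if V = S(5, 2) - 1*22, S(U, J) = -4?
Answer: 6363/2 ≈ 3181.5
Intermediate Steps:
r(q) = -3 + 1/(2*q) (r(q) = -3 + 1/(q + q) = -3 + 1/(2*q))
w = 34 (w = -2 + 6*6 = -2 + 36 = 34)
V = -26 (V = -4 - 1*22 = -4 - 22 = -26)
M(P) = -26 + P² - 13*P/4 (M(P) = (P² + (-3 + (½)/(-2))*P) - 26 = (P² + (-3 + (½)*(-½))*P) - 26 = (P² + (-3 - ¼)*P) - 26 = (P² - 13*P/4) - 26 = -26 + P² - 13*P/4)
4201 - M(w) = 4201 - (-26 + 34² - 13/4*34) = 4201 - (-26 + 1156 - 221/2) = 4201 - 1*2039/2 = 4201 - 2039/2 = 6363/2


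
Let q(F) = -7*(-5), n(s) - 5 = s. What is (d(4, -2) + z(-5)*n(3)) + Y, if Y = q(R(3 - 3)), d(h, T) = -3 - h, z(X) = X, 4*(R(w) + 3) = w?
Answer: -12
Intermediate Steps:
R(w) = -3 + w/4
n(s) = 5 + s
q(F) = 35
Y = 35
(d(4, -2) + z(-5)*n(3)) + Y = ((-3 - 1*4) - 5*(5 + 3)) + 35 = ((-3 - 4) - 5*8) + 35 = (-7 - 40) + 35 = -47 + 35 = -12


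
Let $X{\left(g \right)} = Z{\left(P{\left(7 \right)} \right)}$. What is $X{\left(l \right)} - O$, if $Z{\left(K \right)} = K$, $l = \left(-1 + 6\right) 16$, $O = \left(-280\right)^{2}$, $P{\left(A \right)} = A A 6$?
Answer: $-78106$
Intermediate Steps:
$P{\left(A \right)} = 6 A^{2}$ ($P{\left(A \right)} = A^{2} \cdot 6 = 6 A^{2}$)
$O = 78400$
$l = 80$ ($l = 5 \cdot 16 = 80$)
$X{\left(g \right)} = 294$ ($X{\left(g \right)} = 6 \cdot 7^{2} = 6 \cdot 49 = 294$)
$X{\left(l \right)} - O = 294 - 78400 = -78106$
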